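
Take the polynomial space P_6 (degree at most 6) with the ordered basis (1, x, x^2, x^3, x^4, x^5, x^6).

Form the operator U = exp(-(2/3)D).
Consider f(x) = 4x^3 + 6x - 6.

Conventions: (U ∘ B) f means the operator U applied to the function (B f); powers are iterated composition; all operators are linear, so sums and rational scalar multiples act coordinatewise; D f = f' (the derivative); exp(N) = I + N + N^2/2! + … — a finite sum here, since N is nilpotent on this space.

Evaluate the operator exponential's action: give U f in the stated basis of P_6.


the result is g(x) = 4x^3 - 8x^2 + (34/3)x - 302/27

order-1 term: -8x^2 - 4
order-2 term: (16/3)x
order-3 term: -32/27
the series for exp(-(2/3)D) f terminates at order 3
exp(-(2/3)D) f = 4x^3 - 8x^2 + (34/3)x - 302/27


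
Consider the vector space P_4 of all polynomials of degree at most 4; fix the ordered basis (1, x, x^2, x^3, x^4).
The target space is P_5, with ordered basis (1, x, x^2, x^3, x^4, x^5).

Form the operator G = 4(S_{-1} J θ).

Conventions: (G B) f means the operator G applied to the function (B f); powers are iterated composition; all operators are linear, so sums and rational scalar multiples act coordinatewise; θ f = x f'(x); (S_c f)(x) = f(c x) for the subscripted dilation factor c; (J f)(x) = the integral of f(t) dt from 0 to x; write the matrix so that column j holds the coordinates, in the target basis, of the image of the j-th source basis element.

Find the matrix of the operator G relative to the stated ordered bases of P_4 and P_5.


image of 1: 0
image of x: 2x^2
image of x^2: -(8/3)x^3
image of x^3: 3x^4
image of x^4: -(16/5)x^5
each image's coordinates form column j of the matrix

the matrix is [[0, 0, 0, 0, 0]; [0, 0, 0, 0, 0]; [0, 2, 0, 0, 0]; [0, 0, -8/3, 0, 0]; [0, 0, 0, 3, 0]; [0, 0, 0, 0, -16/5]] (rows listed top to bottom)


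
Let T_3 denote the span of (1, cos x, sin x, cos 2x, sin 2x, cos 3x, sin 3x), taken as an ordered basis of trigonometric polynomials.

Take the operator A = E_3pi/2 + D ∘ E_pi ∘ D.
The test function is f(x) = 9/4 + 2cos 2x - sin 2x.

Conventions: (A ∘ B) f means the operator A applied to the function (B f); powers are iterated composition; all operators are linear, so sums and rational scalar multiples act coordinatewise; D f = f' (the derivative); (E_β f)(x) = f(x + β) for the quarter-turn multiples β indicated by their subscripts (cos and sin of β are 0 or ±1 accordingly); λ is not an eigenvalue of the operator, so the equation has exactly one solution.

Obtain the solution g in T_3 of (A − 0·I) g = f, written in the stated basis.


write g with unknown coordinates in the stated basis and equate coefficients in (A − 0·I) g = f
solving from the highest basis element down gives g = 9/4 - (2/5)cos 2x + (1/5)sin 2x
check: A g = 9/4 + 2cos 2x - sin 2x
so A g − 0·g = 9/4 + 2cos 2x - sin 2x = f ✓

the image equals g(x) = 9/4 - (2/5)cos 2x + (1/5)sin 2x


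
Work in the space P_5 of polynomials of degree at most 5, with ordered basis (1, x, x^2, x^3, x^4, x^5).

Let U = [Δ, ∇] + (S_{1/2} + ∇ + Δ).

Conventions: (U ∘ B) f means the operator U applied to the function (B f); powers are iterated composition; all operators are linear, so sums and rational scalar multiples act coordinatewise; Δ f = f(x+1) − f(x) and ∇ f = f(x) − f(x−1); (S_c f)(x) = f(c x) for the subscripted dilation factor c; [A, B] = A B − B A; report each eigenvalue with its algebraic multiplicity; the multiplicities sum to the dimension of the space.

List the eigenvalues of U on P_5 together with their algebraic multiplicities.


image of 1: 1
image of x: (1/2)x + 2
image of x^2: (1/4)x^2 + 4x
image of x^3: (1/8)x^3 + 6x^2 + 2
image of x^4: (1/16)x^4 + 8x^3 + 8x
image of x^5: (1/32)x^5 + 10x^4 + 20x^2 + 2
the matrix is upper triangular; its diagonal is (1, 1/2, 1/4, 1/8, 1/16, 1/32)
for a triangular matrix the eigenvalues are the diagonal entries, with algebraic multiplicity their repetition count

λ = 1/32 (multiplicity 1), λ = 1/16 (multiplicity 1), λ = 1/8 (multiplicity 1), λ = 1/4 (multiplicity 1), λ = 1/2 (multiplicity 1), λ = 1 (multiplicity 1)


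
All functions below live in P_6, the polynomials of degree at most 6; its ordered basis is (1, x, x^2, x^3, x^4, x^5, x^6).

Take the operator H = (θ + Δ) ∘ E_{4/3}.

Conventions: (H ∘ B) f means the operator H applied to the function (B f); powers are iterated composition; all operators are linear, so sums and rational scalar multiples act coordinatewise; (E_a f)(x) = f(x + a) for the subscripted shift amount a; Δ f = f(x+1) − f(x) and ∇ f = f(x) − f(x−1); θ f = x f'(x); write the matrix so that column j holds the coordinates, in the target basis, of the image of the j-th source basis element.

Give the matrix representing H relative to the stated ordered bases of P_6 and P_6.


image of 1: 0
image of x: x + 1
image of x^2: 2x^2 + (14/3)x + 11/3
image of x^3: 3x^3 + 11x^2 + (49/3)x + 31/3
image of x^4: 4x^4 + 20x^3 + (130/3)x^2 + (1372/27)x + 715/27
image of x^5: 5x^5 + (95/3)x^4 + 90x^3 + (4070/27)x^2 + (12005/81)x + 5261/81
image of x^6: 6x^6 + 46x^5 + (485/3)x^4 + (3140/9)x^3 + (13285/27)x^2 + (33614/81)x + 12617/81
each image's coordinates form column j of the matrix

the matrix is [[0, 1, 11/3, 31/3, 715/27, 5261/81, 12617/81]; [0, 1, 14/3, 49/3, 1372/27, 12005/81, 33614/81]; [0, 0, 2, 11, 130/3, 4070/27, 13285/27]; [0, 0, 0, 3, 20, 90, 3140/9]; [0, 0, 0, 0, 4, 95/3, 485/3]; [0, 0, 0, 0, 0, 5, 46]; [0, 0, 0, 0, 0, 0, 6]] (rows listed top to bottom)


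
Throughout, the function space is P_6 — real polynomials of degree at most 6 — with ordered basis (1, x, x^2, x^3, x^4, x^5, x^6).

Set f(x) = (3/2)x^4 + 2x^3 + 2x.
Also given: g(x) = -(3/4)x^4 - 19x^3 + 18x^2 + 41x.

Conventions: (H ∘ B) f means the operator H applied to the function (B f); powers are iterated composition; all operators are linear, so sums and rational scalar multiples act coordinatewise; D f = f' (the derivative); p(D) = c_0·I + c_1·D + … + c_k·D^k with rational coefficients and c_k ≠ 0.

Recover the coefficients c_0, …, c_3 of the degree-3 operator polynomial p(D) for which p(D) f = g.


p(D) = -(1/2)·I − 3·D + 2·D^2 + (1/2)·D^3, i.e. c_0 = -1/2, c_1 = -3, c_2 = 2, c_3 = 1/2

D^0 f = (3/2)x^4 + 2x^3 + 2x
D^1 f = 6x^3 + 6x^2 + 2
D^2 f = 18x^2 + 12x
D^3 f = 36x + 12
matching coefficients of g against c_0 f + c_1 Df + … from the top degree down determines the c_i
solution: c_0 = -1/2, c_1 = -3, c_2 = 2, c_3 = 1/2


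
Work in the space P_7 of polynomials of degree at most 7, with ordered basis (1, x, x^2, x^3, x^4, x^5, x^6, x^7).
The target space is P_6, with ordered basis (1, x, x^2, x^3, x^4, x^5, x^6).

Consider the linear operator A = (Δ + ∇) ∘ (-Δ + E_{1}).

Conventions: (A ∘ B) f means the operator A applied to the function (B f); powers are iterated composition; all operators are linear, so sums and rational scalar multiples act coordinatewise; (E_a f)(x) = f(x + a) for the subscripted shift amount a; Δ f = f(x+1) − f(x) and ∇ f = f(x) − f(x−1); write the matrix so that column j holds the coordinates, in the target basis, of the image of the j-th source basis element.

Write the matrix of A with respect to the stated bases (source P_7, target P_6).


the matrix is [[0, 2, 0, 2, 0, 2, 0, 2]; [0, 0, 4, 0, 8, 0, 12, 0]; [0, 0, 0, 6, 0, 20, 0, 42]; [0, 0, 0, 0, 8, 0, 40, 0]; [0, 0, 0, 0, 0, 10, 0, 70]; [0, 0, 0, 0, 0, 0, 12, 0]; [0, 0, 0, 0, 0, 0, 0, 14]] (rows listed top to bottom)

image of 1: 0
image of x: 2
image of x^2: 4x
image of x^3: 6x^2 + 2
image of x^4: 8x^3 + 8x
image of x^5: 10x^4 + 20x^2 + 2
image of x^6: 12x^5 + 40x^3 + 12x
image of x^7: 14x^6 + 70x^4 + 42x^2 + 2
each image's coordinates form column j of the matrix


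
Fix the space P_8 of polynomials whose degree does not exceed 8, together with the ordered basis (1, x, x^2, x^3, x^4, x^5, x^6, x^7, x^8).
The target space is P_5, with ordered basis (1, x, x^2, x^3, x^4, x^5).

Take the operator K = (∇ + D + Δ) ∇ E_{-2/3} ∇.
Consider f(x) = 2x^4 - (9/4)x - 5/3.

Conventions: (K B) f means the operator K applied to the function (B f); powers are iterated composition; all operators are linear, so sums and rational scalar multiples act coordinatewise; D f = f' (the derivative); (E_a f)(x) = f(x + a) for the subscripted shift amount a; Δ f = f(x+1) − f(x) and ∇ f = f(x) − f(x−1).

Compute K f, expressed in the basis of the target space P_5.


∇ f = 8x^3 - 12x^2 + 8x - 17/4
E_{-2/3} ∇ f = 8x^3 - 28x^2 + (104/3)x - 1867/108
∇ (E_{-2/3} ∇) f = 24x^2 - 80x + 212/3
∇ (∇ E_{-2/3} ∇) f = 48x - 104
D (∇ E_{-2/3} ∇) f = 48x - 80
Δ (∇ E_{-2/3} ∇) f = 48x - 56
(∇ + D + Δ) (∇ E_{-2/3} ∇) f = 144x - 240

the image equals g(x) = 144x - 240


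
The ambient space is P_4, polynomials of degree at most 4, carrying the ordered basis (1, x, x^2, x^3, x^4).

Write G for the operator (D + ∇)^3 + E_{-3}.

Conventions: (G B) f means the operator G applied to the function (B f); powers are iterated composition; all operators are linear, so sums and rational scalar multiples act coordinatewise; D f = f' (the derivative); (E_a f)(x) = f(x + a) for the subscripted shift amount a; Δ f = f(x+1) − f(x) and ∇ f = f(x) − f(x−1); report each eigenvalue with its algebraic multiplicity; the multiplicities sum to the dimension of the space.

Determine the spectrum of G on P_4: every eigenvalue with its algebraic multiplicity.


λ = 1 (multiplicity 5)

image of 1: 1
image of x: x - 3
image of x^2: x^2 - 6x + 9
image of x^3: x^3 - 9x^2 + 27x + 21
image of x^4: x^4 - 12x^3 + 54x^2 + 84x - 63
the matrix is upper triangular; its diagonal is (1, 1, 1, 1, 1)
for a triangular matrix the eigenvalues are the diagonal entries, with algebraic multiplicity their repetition count


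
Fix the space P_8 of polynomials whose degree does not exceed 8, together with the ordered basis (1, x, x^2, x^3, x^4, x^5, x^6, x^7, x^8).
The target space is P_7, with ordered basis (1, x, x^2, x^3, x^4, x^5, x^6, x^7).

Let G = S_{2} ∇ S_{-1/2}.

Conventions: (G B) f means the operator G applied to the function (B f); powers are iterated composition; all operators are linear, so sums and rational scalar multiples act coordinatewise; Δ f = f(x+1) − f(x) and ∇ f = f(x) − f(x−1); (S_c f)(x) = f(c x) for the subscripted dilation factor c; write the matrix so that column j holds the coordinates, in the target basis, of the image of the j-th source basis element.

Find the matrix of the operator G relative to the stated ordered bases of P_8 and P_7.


the matrix is [[0, -1/2, -1/4, -1/8, -1/16, -1/32, -1/64, -1/128, -1/256]; [0, 0, 1, 3/4, 1/2, 5/16, 3/16, 7/64, 1/16]; [0, 0, 0, -3/2, -3/2, -5/4, -15/16, -21/32, -7/16]; [0, 0, 0, 0, 2, 5/2, 5/2, 35/16, 7/4]; [0, 0, 0, 0, 0, -5/2, -15/4, -35/8, -35/8]; [0, 0, 0, 0, 0, 0, 3, 21/4, 7]; [0, 0, 0, 0, 0, 0, 0, -7/2, -7]; [0, 0, 0, 0, 0, 0, 0, 0, 4]] (rows listed top to bottom)

image of 1: 0
image of x: -1/2
image of x^2: x - 1/4
image of x^3: -(3/2)x^2 + (3/4)x - 1/8
image of x^4: 2x^3 - (3/2)x^2 + (1/2)x - 1/16
image of x^5: -(5/2)x^4 + (5/2)x^3 - (5/4)x^2 + (5/16)x - 1/32
image of x^6: 3x^5 - (15/4)x^4 + (5/2)x^3 - (15/16)x^2 + (3/16)x - 1/64
image of x^7: -(7/2)x^6 + (21/4)x^5 - (35/8)x^4 + (35/16)x^3 - (21/32)x^2 + (7/64)x - 1/128
image of x^8: 4x^7 - 7x^6 + 7x^5 - (35/8)x^4 + (7/4)x^3 - (7/16)x^2 + (1/16)x - 1/256
each image's coordinates form column j of the matrix


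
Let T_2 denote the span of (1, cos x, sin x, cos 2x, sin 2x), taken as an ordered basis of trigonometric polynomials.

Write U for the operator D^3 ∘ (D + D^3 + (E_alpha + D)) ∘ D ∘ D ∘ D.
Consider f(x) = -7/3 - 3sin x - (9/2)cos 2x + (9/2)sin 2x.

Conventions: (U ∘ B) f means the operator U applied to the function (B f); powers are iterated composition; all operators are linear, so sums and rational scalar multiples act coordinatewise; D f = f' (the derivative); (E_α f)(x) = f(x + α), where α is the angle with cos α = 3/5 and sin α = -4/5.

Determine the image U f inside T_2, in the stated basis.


the image equals g(x) = (3/5)cos x + (9/5)sin x + (33696/25)cos 2x + (37728/25)sin 2x

D f = -3cos x + 9cos 2x + 9sin 2x
D D f = 3sin x + 18cos 2x - 18sin 2x
D D D f = 3cos x - 36cos 2x - 36sin 2x
D (D ∘ D ∘ D) f = -3sin x - 72cos 2x + 72sin 2x
D (D ∘ D ∘ D) f = -3sin x - 72cos 2x + 72sin 2x
D D (D ∘ D ∘ D) f = -3cos x + 144cos 2x + 144sin 2x
D D D (D ∘ D ∘ D) f = 3sin x + 288cos 2x - 288sin 2x
E_alpha (D ∘ D ∘ D) f = (9/5)cos x + (12/5)sin x + (1116/25)cos 2x - (612/25)sin 2x
D (D ∘ D ∘ D) f = -3sin x - 72cos 2x + 72sin 2x
(E_alpha + D) (D ∘ D ∘ D) f = (9/5)cos x - (3/5)sin x - (684/25)cos 2x + (1188/25)sin 2x
(D + D^3 + (E_alpha + D)) (D ∘ D ∘ D) f = (9/5)cos x - (3/5)sin x + (4716/25)cos 2x - (4212/25)sin 2x
D (D + D^3 + (E_alpha + D)) (D ∘ D ∘ D) f = -(3/5)cos x - (9/5)sin x - (8424/25)cos 2x - (9432/25)sin 2x
D D (D + D^3 + (E_alpha + D)) (D ∘ D ∘ D) f = -(9/5)cos x + (3/5)sin x - (18864/25)cos 2x + (16848/25)sin 2x
D D D (D + D^3 + (E_alpha + D)) (D ∘ D ∘ D) f = (3/5)cos x + (9/5)sin x + (33696/25)cos 2x + (37728/25)sin 2x


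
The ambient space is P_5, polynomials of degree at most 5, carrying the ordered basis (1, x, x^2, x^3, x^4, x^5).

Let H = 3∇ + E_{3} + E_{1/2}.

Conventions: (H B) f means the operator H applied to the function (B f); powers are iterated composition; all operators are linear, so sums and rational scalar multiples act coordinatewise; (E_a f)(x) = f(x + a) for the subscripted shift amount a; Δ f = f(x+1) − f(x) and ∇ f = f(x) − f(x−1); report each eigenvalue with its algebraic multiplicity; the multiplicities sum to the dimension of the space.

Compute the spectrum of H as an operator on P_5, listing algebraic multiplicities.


λ = 2 (multiplicity 6)

image of 1: 2
image of x: 2x + 13/2
image of x^2: 2x^2 + 13x + 25/4
image of x^3: 2x^3 + (39/2)x^2 + (75/4)x + 241/8
image of x^4: 2x^4 + 26x^3 + (75/2)x^2 + (241/2)x + 1249/16
image of x^5: 2x^5 + (65/2)x^4 + (125/2)x^3 + (1205/4)x^2 + (6245/16)x + 7873/32
the matrix is upper triangular; its diagonal is (2, 2, 2, 2, 2, 2)
for a triangular matrix the eigenvalues are the diagonal entries, with algebraic multiplicity their repetition count


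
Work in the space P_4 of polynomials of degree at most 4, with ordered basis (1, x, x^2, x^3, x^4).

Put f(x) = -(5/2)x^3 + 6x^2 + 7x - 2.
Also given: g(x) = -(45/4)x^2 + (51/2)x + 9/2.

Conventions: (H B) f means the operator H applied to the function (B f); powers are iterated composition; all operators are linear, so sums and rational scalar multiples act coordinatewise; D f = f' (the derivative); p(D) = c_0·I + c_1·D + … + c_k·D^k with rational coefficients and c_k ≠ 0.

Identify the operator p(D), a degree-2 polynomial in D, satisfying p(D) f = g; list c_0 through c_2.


c_0 = 0, c_1 = 3/2, c_2 = -1/2

D^0 f = -(5/2)x^3 + 6x^2 + 7x - 2
D^1 f = -(15/2)x^2 + 12x + 7
D^2 f = -15x + 12
matching coefficients of g against c_0 f + c_1 Df + … from the top degree down determines the c_i
solution: c_0 = 0, c_1 = 3/2, c_2 = -1/2


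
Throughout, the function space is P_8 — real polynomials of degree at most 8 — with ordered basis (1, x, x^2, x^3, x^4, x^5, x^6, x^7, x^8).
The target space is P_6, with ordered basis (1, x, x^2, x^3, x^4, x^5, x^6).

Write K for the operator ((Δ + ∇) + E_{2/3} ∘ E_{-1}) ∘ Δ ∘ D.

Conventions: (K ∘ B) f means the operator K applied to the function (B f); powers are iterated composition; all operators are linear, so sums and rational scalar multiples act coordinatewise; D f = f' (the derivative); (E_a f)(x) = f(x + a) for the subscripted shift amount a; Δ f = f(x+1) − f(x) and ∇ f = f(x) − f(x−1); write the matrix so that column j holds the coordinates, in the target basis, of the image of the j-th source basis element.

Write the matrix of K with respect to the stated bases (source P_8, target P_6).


the matrix is [[0, 0, 2, 13, 76/3, 2185/27, 4882/27, 36337/81, 735176/729]; [0, 0, 0, 6, 52, 380/3, 4370/9, 34174/27, 290696/81]; [0, 0, 0, 0, 12, 130, 380, 15295/9, 136696/27]; [0, 0, 0, 0, 0, 20, 260, 2660/3, 122360/27]; [0, 0, 0, 0, 0, 0, 30, 455, 5320/3]; [0, 0, 0, 0, 0, 0, 0, 42, 728]; [0, 0, 0, 0, 0, 0, 0, 0, 56]] (rows listed top to bottom)

image of 1: 0
image of x: 0
image of x^2: 2
image of x^3: 6x + 13
image of x^4: 12x^2 + 52x + 76/3
image of x^5: 20x^3 + 130x^2 + (380/3)x + 2185/27
image of x^6: 30x^4 + 260x^3 + 380x^2 + (4370/9)x + 4882/27
image of x^7: 42x^5 + 455x^4 + (2660/3)x^3 + (15295/9)x^2 + (34174/27)x + 36337/81
image of x^8: 56x^6 + 728x^5 + (5320/3)x^4 + (122360/27)x^3 + (136696/27)x^2 + (290696/81)x + 735176/729
each image's coordinates form column j of the matrix


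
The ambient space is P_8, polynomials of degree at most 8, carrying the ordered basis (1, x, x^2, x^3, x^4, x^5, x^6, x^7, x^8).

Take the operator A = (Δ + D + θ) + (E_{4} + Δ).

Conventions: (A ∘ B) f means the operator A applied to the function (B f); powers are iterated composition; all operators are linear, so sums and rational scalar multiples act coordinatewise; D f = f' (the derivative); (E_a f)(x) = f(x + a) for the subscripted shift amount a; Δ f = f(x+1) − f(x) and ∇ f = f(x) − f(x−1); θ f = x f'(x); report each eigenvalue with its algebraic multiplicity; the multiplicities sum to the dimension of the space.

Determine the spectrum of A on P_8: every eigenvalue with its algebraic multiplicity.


λ = 1 (multiplicity 1), λ = 2 (multiplicity 1), λ = 3 (multiplicity 1), λ = 4 (multiplicity 1), λ = 5 (multiplicity 1), λ = 6 (multiplicity 1), λ = 7 (multiplicity 1), λ = 8 (multiplicity 1), λ = 9 (multiplicity 1)

image of 1: 1
image of x: 2x + 7
image of x^2: 3x^2 + 14x + 18
image of x^3: 4x^3 + 21x^2 + 54x + 66
image of x^4: 5x^4 + 28x^3 + 108x^2 + 264x + 258
image of x^5: 6x^5 + 35x^4 + 180x^3 + 660x^2 + 1290x + 1026
image of x^6: 7x^6 + 42x^5 + 270x^4 + 1320x^3 + 3870x^2 + 6156x + 4098
image of x^7: 8x^7 + 49x^6 + 378x^5 + 2310x^4 + 9030x^3 + 21546x^2 + 28686x + 16386
image of x^8: 9x^8 + 56x^7 + 504x^6 + 3696x^5 + 18060x^4 + 57456x^3 + 114744x^2 + 131088x + 65538
the matrix is upper triangular; its diagonal is (1, 2, 3, 4, 5, 6, 7, 8, 9)
for a triangular matrix the eigenvalues are the diagonal entries, with algebraic multiplicity their repetition count


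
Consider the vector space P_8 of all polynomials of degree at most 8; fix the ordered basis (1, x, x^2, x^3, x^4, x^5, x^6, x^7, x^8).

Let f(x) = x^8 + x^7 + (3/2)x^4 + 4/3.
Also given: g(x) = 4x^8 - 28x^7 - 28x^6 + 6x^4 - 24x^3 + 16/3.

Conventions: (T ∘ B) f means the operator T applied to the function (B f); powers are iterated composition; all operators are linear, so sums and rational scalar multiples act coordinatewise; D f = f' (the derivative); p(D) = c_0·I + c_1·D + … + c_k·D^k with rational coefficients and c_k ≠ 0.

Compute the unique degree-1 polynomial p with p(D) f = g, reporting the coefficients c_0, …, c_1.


D^0 f = x^8 + x^7 + (3/2)x^4 + 4/3
D^1 f = 8x^7 + 7x^6 + 6x^3
matching coefficients of g against c_0 f + c_1 Df + … from the top degree down determines the c_i
solution: c_0 = 4, c_1 = -4

c_0 = 4, c_1 = -4


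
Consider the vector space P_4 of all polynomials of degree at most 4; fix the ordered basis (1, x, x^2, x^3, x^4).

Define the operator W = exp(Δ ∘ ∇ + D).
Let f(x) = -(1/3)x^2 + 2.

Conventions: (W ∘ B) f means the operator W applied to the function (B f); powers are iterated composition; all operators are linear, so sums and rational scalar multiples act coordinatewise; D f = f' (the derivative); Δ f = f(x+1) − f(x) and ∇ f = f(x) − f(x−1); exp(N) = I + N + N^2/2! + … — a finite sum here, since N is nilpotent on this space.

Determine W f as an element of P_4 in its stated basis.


the image equals g(x) = -(1/3)x^2 - (2/3)x + 1

order-1 term: -(2/3)x - 2/3
order-2 term: -1/3
the series for exp(Δ ∘ ∇ + D) f terminates at order 2
exp(Δ ∘ ∇ + D) f = -(1/3)x^2 - (2/3)x + 1


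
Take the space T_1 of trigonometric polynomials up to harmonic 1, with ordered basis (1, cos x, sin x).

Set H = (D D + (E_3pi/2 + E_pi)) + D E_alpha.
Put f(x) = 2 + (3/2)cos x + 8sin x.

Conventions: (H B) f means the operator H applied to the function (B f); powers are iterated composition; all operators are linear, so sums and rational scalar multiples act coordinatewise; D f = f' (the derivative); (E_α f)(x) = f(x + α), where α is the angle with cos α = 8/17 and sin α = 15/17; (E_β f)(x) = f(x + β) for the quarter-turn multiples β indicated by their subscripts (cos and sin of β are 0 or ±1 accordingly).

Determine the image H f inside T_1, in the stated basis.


the image equals g(x) = 4 - (291/34)cos x - (757/34)sin x

D f = 8cos x - (3/2)sin x
D D f = -(3/2)cos x - 8sin x
E_3pi/2 f = 2 - 8cos x + (3/2)sin x
E_pi f = 2 - (3/2)cos x - 8sin x
(E_3pi/2 + E_pi) f = 4 - (19/2)cos x - (13/2)sin x
(D D + (E_3pi/2 + E_pi)) f = 4 - 11cos x - (29/2)sin x
E_alpha f = 2 + (132/17)cos x + (83/34)sin x
D E_alpha f = (83/34)cos x - (132/17)sin x
((D D + (E_3pi/2 + E_pi)) + D E_alpha) f = 4 - (291/34)cos x - (757/34)sin x


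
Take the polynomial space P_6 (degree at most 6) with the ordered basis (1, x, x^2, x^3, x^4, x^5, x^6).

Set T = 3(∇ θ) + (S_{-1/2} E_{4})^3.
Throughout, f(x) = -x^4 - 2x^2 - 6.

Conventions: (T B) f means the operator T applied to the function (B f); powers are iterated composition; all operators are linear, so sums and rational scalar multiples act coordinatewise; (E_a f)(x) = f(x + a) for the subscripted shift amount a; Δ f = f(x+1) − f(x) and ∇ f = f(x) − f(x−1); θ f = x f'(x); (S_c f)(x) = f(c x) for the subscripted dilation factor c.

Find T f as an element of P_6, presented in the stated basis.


the result is g(x) = -(1/4096)x^4 - (6141/128)x^3 + (569/8)x^2 - 57x - 81

θ f = -4x^4 - 4x^2
∇ θ f = -16x^3 + 24x^2 - 24x + 8
(3(∇ θ)) f = -48x^3 + 72x^2 - 72x + 24
E_{4} f = -x^4 - 16x^3 - 98x^2 - 272x - 294
S_{-1/2} E_{4} f = -(1/16)x^4 + 2x^3 - (49/2)x^2 + 136x - 294
E_{4} (S_{-1/2} E_{4}) f = -(1/16)x^4 + x^3 - (13/2)x^2 + 20x - 30
S_{-1/2} E_{4} (S_{-1/2} E_{4}) f = -(1/256)x^4 - (1/8)x^3 - (13/8)x^2 - 10x - 30
E_{4} (S_{-1/2} E_{4}) (S_{-1/2} E_{4}) f = -(1/256)x^4 - (3/16)x^3 - (7/2)x^2 - 30x - 105
S_{-1/2} E_{4} (S_{-1/2} E_{4}) (S_{-1/2} E_{4}) f = -(1/4096)x^4 + (3/128)x^3 - (7/8)x^2 + 15x - 105
(3(∇ θ) + (S_{-1/2} E_{4})^3) f = -(1/4096)x^4 - (6141/128)x^3 + (569/8)x^2 - 57x - 81


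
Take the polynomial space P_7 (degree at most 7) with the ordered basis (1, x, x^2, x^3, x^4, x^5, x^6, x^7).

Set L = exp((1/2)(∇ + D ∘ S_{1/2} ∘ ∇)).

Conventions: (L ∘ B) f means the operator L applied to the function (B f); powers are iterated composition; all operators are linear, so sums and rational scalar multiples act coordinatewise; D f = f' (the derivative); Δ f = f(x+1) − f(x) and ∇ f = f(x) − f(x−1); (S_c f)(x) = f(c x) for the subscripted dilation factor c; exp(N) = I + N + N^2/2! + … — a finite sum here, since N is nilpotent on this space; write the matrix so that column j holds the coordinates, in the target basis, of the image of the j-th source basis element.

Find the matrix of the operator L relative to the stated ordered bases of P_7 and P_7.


image of 1: 1
image of x: x + 1/2
image of x^2: x^2 + x + 1/4
image of x^3: x^3 + (3/2)x^2 - 5/16
image of x^4: x^4 + 2x^3 - (3/4)x^2 - (7/8)x + 1/8
image of x^5: x^5 + (5/2)x^4 - (15/8)x^3 - (55/32)x^2 + (95/64)x + 141/256
image of x^6: x^6 + 3x^5 - (105/32)x^4 - (95/32)x^3 + (1605/256)x^2 + (9/64)x - 3251/2048
image of x^7: x^7 + (7/2)x^6 - (315/64)x^5 - (1225/256)x^4 + (17465/1024)x^3 - (13797/2048)x^2 - (61439/8192)x + 45081/32768
each image's coordinates form column j of the matrix

the matrix is [[1, 1/2, 1/4, -5/16, 1/8, 141/256, -3251/2048, 45081/32768]; [0, 1, 1, 0, -7/8, 95/64, 9/64, -61439/8192]; [0, 0, 1, 3/2, -3/4, -55/32, 1605/256, -13797/2048]; [0, 0, 0, 1, 2, -15/8, -95/32, 17465/1024]; [0, 0, 0, 0, 1, 5/2, -105/32, -1225/256]; [0, 0, 0, 0, 0, 1, 3, -315/64]; [0, 0, 0, 0, 0, 0, 1, 7/2]; [0, 0, 0, 0, 0, 0, 0, 1]] (rows listed top to bottom)


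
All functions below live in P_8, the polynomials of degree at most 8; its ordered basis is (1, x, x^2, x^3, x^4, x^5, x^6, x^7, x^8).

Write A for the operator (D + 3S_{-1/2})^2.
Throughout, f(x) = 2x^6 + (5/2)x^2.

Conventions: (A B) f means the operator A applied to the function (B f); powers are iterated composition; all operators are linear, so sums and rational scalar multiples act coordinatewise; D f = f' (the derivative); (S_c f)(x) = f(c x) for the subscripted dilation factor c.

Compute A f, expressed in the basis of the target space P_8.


g(x) = (9/2048)x^6 - (9/16)x^5 + 60x^4 + (45/32)x^2 - (15/4)x + 5

D f = 12x^5 + 5x
S_{-1/2} f = (1/32)x^6 + (5/8)x^2
(3S_{-1/2}) f = (3/32)x^6 + (15/8)x^2
(D + 3S_{-1/2}) f = (3/32)x^6 + 12x^5 + (15/8)x^2 + 5x
D (D + 3S_{-1/2}) f = (9/16)x^5 + 60x^4 + (15/4)x + 5
S_{-1/2} (D + 3S_{-1/2}) f = (3/2048)x^6 - (3/8)x^5 + (15/32)x^2 - (5/2)x
(3S_{-1/2}) (D + 3S_{-1/2}) f = (9/2048)x^6 - (9/8)x^5 + (45/32)x^2 - (15/2)x
(D + 3S_{-1/2}) (D + 3S_{-1/2}) f = (9/2048)x^6 - (9/16)x^5 + 60x^4 + (45/32)x^2 - (15/4)x + 5


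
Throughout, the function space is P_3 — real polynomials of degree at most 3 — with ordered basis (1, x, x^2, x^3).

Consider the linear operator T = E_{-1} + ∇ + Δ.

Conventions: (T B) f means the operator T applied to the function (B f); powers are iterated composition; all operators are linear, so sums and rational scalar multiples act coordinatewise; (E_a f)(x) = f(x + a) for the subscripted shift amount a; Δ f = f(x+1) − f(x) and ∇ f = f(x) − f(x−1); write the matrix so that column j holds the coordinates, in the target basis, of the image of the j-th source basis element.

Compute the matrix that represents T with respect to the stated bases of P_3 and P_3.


image of 1: 1
image of x: x + 1
image of x^2: x^2 + 2x + 1
image of x^3: x^3 + 3x^2 + 3x + 1
each image's coordinates form column j of the matrix

the matrix is [[1, 1, 1, 1]; [0, 1, 2, 3]; [0, 0, 1, 3]; [0, 0, 0, 1]] (rows listed top to bottom)


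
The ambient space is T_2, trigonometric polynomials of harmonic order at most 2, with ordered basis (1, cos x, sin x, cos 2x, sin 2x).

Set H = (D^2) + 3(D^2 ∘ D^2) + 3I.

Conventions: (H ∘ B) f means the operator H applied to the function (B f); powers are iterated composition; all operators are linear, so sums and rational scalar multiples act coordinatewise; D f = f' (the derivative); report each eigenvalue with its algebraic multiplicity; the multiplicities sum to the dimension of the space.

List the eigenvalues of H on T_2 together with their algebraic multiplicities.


image of 1: 3
image of cos x: 5cos x
image of sin x: 5sin x
image of cos 2x: 47cos 2x
image of sin 2x: 47sin 2x
the matrix is diagonal; its diagonal is (3, 5, 5, 47, 47)
for a triangular matrix the eigenvalues are the diagonal entries, with algebraic multiplicity their repetition count

λ = 3 (multiplicity 1), λ = 5 (multiplicity 2), λ = 47 (multiplicity 2)


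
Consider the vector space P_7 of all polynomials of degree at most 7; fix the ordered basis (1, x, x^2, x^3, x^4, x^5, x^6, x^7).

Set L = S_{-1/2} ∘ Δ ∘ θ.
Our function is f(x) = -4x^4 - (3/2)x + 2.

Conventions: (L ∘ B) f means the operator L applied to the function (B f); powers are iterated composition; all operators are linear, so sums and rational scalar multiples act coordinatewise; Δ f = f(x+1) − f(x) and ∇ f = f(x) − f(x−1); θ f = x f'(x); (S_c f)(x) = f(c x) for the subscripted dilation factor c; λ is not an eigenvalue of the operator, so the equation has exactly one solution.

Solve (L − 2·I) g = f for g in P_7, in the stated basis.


g(x) = 2x^4 - 2x^3 + (15/4)x^2 - (13/2)x + 1/2

write g with unknown coordinates in the stated basis and equate coefficients in (L − 2·I) g = f
solving from the highest basis element down gives g = 2x^4 - 2x^3 + (15/4)x^2 - (13/2)x + 1/2
check: L g = -4x^3 + (15/2)x^2 - (29/2)x + 3
so L g − 2·g = -4x^4 - (3/2)x + 2 = f ✓


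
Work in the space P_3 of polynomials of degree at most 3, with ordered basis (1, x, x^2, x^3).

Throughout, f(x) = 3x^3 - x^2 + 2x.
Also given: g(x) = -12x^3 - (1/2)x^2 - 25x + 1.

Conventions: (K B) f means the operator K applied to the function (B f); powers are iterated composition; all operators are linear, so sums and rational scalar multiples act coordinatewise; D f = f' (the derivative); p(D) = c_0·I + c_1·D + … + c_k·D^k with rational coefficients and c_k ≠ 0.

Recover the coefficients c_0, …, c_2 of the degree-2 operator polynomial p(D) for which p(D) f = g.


D^0 f = 3x^3 - x^2 + 2x
D^1 f = 9x^2 - 2x + 2
D^2 f = 18x - 2
matching coefficients of g against c_0 f + c_1 Df + … from the top degree down determines the c_i
solution: c_0 = -4, c_1 = -1/2, c_2 = -1

p(D) = -4·I − (1/2)·D − D^2, i.e. c_0 = -4, c_1 = -1/2, c_2 = -1


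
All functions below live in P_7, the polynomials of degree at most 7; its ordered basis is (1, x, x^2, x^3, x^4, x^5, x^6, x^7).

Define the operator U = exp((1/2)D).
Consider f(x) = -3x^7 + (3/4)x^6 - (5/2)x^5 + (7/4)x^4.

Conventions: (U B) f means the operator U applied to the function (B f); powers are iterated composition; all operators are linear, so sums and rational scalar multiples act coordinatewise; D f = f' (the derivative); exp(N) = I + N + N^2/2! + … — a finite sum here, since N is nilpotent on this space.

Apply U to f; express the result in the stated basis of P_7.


the result is g(x) = -3x^7 - (39/4)x^6 - 16x^5 - (237/16)x^4 - (119/16)x^3 - (113/64)x^2 - (3/32)x + 5/256

order-1 term: -(21/2)x^6 + (9/4)x^5 - (25/4)x^4 + (7/2)x^3
order-2 term: -(63/4)x^5 + (45/16)x^4 - (25/4)x^3 + (21/8)x^2
order-3 term: -(105/8)x^4 + (15/8)x^3 - (25/8)x^2 + (7/8)x
order-4 term: -(105/16)x^3 + (45/64)x^2 - (25/32)x + 7/64
order-5 term: -(63/32)x^2 + (9/64)x - 5/64
order-6 term: -(21/64)x + 3/256
order-7 term: -3/128
the series for exp((1/2)D) f terminates at order 7
exp((1/2)D) f = -3x^7 - (39/4)x^6 - 16x^5 - (237/16)x^4 - (119/16)x^3 - (113/64)x^2 - (3/32)x + 5/256


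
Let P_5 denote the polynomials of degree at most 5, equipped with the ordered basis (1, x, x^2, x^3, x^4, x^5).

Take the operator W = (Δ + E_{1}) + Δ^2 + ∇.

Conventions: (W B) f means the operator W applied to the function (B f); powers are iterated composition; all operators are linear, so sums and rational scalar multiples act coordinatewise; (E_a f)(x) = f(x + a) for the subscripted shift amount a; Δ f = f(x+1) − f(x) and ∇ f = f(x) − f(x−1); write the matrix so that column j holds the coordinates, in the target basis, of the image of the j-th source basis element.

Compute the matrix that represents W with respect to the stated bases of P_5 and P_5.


image of 1: 1
image of x: x + 3
image of x^2: x^2 + 6x + 3
image of x^3: x^3 + 9x^2 + 9x + 9
image of x^4: x^4 + 12x^3 + 18x^2 + 36x + 15
image of x^5: x^5 + 15x^4 + 30x^3 + 90x^2 + 75x + 33
each image's coordinates form column j of the matrix

the matrix is [[1, 3, 3, 9, 15, 33]; [0, 1, 6, 9, 36, 75]; [0, 0, 1, 9, 18, 90]; [0, 0, 0, 1, 12, 30]; [0, 0, 0, 0, 1, 15]; [0, 0, 0, 0, 0, 1]] (rows listed top to bottom)


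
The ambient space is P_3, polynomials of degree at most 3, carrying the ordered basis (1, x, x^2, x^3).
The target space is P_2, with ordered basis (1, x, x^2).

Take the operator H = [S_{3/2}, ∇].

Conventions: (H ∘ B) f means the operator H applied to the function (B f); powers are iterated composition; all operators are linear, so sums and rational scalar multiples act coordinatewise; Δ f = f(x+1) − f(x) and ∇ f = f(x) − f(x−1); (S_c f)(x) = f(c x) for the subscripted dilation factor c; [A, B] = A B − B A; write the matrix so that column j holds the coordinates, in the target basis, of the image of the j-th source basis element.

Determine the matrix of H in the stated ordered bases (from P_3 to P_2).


image of 1: 0
image of x: -1/2
image of x^2: -(3/2)x + 5/4
image of x^3: -(27/8)x^2 + (45/8)x - 19/8
each image's coordinates form column j of the matrix

the matrix is [[0, -1/2, 5/4, -19/8]; [0, 0, -3/2, 45/8]; [0, 0, 0, -27/8]] (rows listed top to bottom)


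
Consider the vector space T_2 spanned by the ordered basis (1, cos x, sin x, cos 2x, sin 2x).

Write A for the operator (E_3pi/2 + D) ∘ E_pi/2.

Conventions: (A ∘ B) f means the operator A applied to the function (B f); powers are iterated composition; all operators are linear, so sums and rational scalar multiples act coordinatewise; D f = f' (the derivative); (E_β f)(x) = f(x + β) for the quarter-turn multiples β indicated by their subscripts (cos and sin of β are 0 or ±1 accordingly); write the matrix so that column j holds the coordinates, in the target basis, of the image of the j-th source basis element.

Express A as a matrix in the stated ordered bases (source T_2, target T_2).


the matrix is [[1, 0, 0, 0, 0]; [0, 0, 0, 0, 0]; [0, 0, 0, 0, 0]; [0, 0, 0, 1, -2]; [0, 0, 0, 2, 1]] (rows listed top to bottom)

image of 1: 1
image of cos x: 0
image of sin x: 0
image of cos 2x: cos 2x + 2sin 2x
image of sin 2x: -2cos 2x + sin 2x
each image's coordinates form column j of the matrix


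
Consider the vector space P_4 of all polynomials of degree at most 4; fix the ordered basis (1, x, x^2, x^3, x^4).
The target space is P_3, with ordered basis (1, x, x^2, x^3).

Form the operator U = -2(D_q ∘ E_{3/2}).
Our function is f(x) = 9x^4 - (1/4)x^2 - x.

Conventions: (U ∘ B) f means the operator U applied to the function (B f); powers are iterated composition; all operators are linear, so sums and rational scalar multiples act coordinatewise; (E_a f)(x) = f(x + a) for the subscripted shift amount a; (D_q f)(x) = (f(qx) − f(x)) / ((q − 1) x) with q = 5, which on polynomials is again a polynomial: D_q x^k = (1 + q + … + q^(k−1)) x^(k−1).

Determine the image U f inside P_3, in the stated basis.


E_{3/2} f = 9x^4 + 54x^3 + (485/4)x^2 + (479/4)x + 87/2
D_q E_{3/2} f = 1404x^3 + 1674x^2 + (1455/2)x + 479/4
(-2(D_q ∘ E_{3/2})) f = -2808x^3 - 3348x^2 - 1455x - 479/2

g(x) = -2808x^3 - 3348x^2 - 1455x - 479/2


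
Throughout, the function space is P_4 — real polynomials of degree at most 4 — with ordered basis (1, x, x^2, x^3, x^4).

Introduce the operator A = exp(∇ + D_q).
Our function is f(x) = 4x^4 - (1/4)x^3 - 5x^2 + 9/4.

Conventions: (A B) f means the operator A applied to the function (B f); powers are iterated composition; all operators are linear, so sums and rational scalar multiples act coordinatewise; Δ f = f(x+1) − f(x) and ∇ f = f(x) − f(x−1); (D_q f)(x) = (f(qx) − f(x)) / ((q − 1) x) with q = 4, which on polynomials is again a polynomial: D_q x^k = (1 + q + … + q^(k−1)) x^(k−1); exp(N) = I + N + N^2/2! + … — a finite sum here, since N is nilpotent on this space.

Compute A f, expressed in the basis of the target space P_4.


the result is g(x) = 4x^4 + (1423/4)x^3 + 4237x^2 + (37243/4)x + 13247/4

order-1 term: 356x^3 - 30x^2 - (73/4)x + 3/4
order-2 term: 4272x^2 - 639x + 699/4
order-3 term: 9968x - 1850
order-4 term: 4984
the series for exp(∇ + D_q) f terminates at order 4
exp(∇ + D_q) f = 4x^4 + (1423/4)x^3 + 4237x^2 + (37243/4)x + 13247/4


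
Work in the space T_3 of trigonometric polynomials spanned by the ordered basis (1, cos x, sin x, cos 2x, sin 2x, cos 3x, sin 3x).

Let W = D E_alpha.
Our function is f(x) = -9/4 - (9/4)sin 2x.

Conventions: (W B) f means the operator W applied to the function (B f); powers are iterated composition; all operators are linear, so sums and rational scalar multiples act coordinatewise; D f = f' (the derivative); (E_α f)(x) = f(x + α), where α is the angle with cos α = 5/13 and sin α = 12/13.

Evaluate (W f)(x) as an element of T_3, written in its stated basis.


g(x) = (1071/338)cos 2x + (540/169)sin 2x

E_alpha f = -9/4 - (270/169)cos 2x + (1071/676)sin 2x
D E_alpha f = (1071/338)cos 2x + (540/169)sin 2x


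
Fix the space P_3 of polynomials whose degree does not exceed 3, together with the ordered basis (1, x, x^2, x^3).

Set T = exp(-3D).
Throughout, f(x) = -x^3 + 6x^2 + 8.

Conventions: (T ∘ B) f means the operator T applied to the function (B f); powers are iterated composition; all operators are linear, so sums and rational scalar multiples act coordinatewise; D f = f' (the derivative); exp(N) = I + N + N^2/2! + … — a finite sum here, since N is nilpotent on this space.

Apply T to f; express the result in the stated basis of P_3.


g(x) = -x^3 + 15x^2 - 63x + 89

order-1 term: 9x^2 - 36x
order-2 term: -27x + 54
order-3 term: 27
the series for exp(-3D) f terminates at order 3
exp(-3D) f = -x^3 + 15x^2 - 63x + 89


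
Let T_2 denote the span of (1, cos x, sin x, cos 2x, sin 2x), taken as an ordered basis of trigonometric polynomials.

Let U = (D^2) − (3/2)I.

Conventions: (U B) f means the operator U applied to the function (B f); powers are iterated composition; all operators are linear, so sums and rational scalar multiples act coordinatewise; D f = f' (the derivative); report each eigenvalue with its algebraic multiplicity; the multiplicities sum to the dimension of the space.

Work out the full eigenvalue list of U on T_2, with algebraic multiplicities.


image of 1: -3/2
image of cos x: -(5/2)cos x
image of sin x: -(5/2)sin x
image of cos 2x: -(11/2)cos 2x
image of sin 2x: -(11/2)sin 2x
the matrix is diagonal; its diagonal is (-3/2, -5/2, -5/2, -11/2, -11/2)
for a triangular matrix the eigenvalues are the diagonal entries, with algebraic multiplicity their repetition count

λ = -11/2 (multiplicity 2), λ = -5/2 (multiplicity 2), λ = -3/2 (multiplicity 1)


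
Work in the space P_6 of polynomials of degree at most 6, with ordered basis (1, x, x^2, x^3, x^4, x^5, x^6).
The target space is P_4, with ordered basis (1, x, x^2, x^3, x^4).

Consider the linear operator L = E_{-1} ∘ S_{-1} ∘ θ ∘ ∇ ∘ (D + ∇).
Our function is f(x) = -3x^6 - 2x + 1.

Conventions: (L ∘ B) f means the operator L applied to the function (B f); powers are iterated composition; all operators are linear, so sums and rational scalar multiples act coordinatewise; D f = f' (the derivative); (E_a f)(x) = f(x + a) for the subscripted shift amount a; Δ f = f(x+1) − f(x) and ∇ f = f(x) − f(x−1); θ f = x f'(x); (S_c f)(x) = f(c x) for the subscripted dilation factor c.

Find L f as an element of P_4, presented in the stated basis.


D f = -18x^5 - 2
∇ f = -18x^5 + 45x^4 - 60x^3 + 45x^2 - 18x + 1
(D + ∇) f = -36x^5 + 45x^4 - 60x^3 + 45x^2 - 18x - 1
∇ (D + ∇) f = -180x^4 + 540x^3 - 810x^2 + 630x - 204
θ ∇ (D + ∇) f = -720x^4 + 1620x^3 - 1620x^2 + 630x
S_{-1} θ ∇ (D + ∇) f = -720x^4 - 1620x^3 - 1620x^2 - 630x
E_{-1} S_{-1} θ ∇ (D + ∇) f = -720x^4 + 1260x^3 - 1080x^2 + 630x - 90

the image equals g(x) = -720x^4 + 1260x^3 - 1080x^2 + 630x - 90


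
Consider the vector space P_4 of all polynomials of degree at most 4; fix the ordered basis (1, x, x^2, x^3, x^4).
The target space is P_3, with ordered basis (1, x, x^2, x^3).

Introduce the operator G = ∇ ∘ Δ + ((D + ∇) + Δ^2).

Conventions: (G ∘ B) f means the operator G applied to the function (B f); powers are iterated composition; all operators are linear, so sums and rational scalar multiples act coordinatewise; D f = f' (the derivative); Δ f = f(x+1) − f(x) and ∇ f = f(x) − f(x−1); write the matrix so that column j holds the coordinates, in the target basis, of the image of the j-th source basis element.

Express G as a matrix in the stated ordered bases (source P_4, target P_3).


image of 1: 0
image of x: 2
image of x^2: 4x + 3
image of x^3: 6x^2 + 9x + 7
image of x^4: 8x^3 + 18x^2 + 28x + 15
each image's coordinates form column j of the matrix

the matrix is [[0, 2, 3, 7, 15]; [0, 0, 4, 9, 28]; [0, 0, 0, 6, 18]; [0, 0, 0, 0, 8]] (rows listed top to bottom)


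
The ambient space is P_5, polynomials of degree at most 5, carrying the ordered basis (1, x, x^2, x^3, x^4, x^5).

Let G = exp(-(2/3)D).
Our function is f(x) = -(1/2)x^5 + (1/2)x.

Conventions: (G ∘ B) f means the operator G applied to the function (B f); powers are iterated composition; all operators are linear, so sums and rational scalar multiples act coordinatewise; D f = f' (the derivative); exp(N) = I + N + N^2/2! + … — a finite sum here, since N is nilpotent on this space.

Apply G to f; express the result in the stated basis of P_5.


the image equals g(x) = -(1/2)x^5 + (5/3)x^4 - (20/9)x^3 + (40/27)x^2 + (1/162)x - 65/243

order-1 term: (5/3)x^4 - 1/3
order-2 term: -(20/9)x^3
order-3 term: (40/27)x^2
order-4 term: -(40/81)x
order-5 term: 16/243
the series for exp(-(2/3)D) f terminates at order 5
exp(-(2/3)D) f = -(1/2)x^5 + (5/3)x^4 - (20/9)x^3 + (40/27)x^2 + (1/162)x - 65/243
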